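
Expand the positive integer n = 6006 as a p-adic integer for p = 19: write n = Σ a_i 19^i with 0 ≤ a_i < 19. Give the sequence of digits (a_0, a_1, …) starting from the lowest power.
(a_0, a_1, …) = (2, 12, 16)

Repeated division by 19 gives the digits low-to-high: 6006 = 2 + 12·19^1 + 16·19^2. Digit sequence: (2, 12, 16).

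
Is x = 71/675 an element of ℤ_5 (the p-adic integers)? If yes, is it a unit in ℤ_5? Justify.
x ∉ ℤ_5 (v_5(x) = -2 < 0)

ℤ_5 = {x ∈ ℚ_5 : v_5(x) ≥ 0} and ℤ_5^× = {x ∈ ℤ_5 : v_5(x) = 0}. Here v_5(71/675) = v_5(num) − v_5(den) = -2; compare against these criteria.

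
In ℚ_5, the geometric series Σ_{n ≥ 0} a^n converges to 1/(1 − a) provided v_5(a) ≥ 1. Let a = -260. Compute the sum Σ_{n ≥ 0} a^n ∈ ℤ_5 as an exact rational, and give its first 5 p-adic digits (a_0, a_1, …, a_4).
Σ a^n = 1/(1 − a) = 1/261;  first 5 digits = (1, 3, 3, 0, 2)

v_5(a) = 1 ≥ 1, so the series converges in ℤ_5 to 1/(1 − a) = 1/(1 − (-260)) = 1/261. Expand this rational in ℤ_5: compute digits iteratively via d_i = x_i mod 5, x_{i+1} = (x_i − d_i)/5. The first 5 digits are (1, 3, 3, 0, 2).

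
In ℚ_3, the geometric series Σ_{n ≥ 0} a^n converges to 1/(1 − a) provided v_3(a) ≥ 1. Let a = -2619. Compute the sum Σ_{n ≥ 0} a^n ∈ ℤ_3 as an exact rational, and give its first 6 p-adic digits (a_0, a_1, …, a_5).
Σ a^n = 1/(1 − a) = 1/2620;  first 6 digits = (1, 0, 0, 2, 0, 1)

v_3(a) = 3 ≥ 1, so the series converges in ℤ_3 to 1/(1 − a) = 1/(1 − (-2619)) = 1/2620. Expand this rational in ℤ_3: compute digits iteratively via d_i = x_i mod 3, x_{i+1} = (x_i − d_i)/3. The first 6 digits are (1, 0, 0, 2, 0, 1).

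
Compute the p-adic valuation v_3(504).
v_3(504) = 2

v_3(n) is the largest exponent k such that 3^k divides n. Factor out: 504 = 3^2 · 56. (Sign doesn't affect v_p.) So v_3(504) = 2.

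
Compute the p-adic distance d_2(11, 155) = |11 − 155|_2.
d_2(11, 155) = 1/16

Step 1 — x − y = 11 − 155 = -144. Step 2 — v_2(-144) = 4 (factor: -144 = −(2^4 · 9); the sign does not affect v_p). Step 3 — |x − y|_2 = 2^{-4} = 1/16.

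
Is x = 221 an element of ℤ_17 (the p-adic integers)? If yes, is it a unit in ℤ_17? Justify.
x ∈ ℤ_17 but not a unit; v_17(x) = 1 > 0

ℤ_17 = {x ∈ ℚ_17 : v_17(x) ≥ 0} and ℤ_17^× = {x ∈ ℤ_17 : v_17(x) = 0}. Here v_17(221) = v_17(num) − v_17(den) = 1; compare against these criteria.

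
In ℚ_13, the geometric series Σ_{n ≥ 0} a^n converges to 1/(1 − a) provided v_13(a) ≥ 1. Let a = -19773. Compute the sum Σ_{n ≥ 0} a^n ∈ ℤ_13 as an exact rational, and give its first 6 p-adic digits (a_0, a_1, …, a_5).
Σ a^n = 1/(1 − a) = 1/19774;  first 6 digits = (1, 0, 0, 4, 12, 12)

v_13(a) = 3 ≥ 1, so the series converges in ℤ_13 to 1/(1 − a) = 1/(1 − (-19773)) = 1/19774. Expand this rational in ℤ_13: compute digits iteratively via d_i = x_i mod 13, x_{i+1} = (x_i − d_i)/13. The first 6 digits are (1, 0, 0, 4, 12, 12).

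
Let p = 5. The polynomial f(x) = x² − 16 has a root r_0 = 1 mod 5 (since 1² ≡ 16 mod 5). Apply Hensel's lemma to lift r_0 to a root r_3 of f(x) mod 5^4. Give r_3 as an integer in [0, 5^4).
r_3 = 621 (mod 625)

Hensel's recurrence: r_{i+1} = r_i − f(r_i)·(f′(r_i))^{-1} mod 5^{i+2}, with f′(x) = 2x. Iterate:
  r_0 = 1 (mod 5)
  r_1 = 21 (mod 25)
  r_2 = 121 (mod 125)
  r_3 = 621 (mod 625)
Final: r_3 = 621, and one checks f(r_3) ≡ 0 mod 5^4.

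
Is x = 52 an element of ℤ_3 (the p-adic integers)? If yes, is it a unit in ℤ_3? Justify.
x ∈ ℤ_3^× (unit); v_3(x) = 0

ℤ_3 = {x ∈ ℚ_3 : v_3(x) ≥ 0} and ℤ_3^× = {x ∈ ℤ_3 : v_3(x) = 0}. Here v_3(52) = v_3(num) − v_3(den) = 0; compare against these criteria.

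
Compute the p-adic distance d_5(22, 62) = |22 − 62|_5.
d_5(22, 62) = 1/5

Step 1 — x − y = 22 − 62 = -40. Step 2 — v_5(-40) = 1 (factor: -40 = −(5^1 · 8); the sign does not affect v_p). Step 3 — |x − y|_5 = 5^{-1} = 1/5.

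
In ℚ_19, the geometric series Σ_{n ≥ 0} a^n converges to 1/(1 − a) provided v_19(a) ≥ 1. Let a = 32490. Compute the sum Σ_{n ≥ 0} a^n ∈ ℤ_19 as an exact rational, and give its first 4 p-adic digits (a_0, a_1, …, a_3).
Σ a^n = 1/(1 − a) = -1/32489;  first 4 digits = (1, 0, 14, 4)

v_19(a) = 2 ≥ 1, so the series converges in ℤ_19 to 1/(1 − a) = 1/(1 − 32490) = -1/32489. Expand this rational in ℤ_19: compute digits iteratively via d_i = x_i mod 19, x_{i+1} = (x_i − d_i)/19. The first 4 digits are (1, 0, 14, 4).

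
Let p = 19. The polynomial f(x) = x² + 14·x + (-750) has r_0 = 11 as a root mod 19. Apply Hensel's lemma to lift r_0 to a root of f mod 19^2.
r_1 = 315 (mod 361)

Hensel: r_{i+1} = r_i − f(r_i)·(f′(r_i))^{-1} mod 19^{i+2}, f′(x) = 2x + 14. Iterate:
  r_0 = 11 (mod 19)
  r_1 = 315 (mod 361)
Final: r = 315 satisfies f(r) ≡ 0 mod 19^2.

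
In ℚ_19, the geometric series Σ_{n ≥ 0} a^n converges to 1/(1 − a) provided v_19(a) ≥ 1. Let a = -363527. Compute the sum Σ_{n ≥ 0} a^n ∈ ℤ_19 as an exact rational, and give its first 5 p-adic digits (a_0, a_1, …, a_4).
Σ a^n = 1/(1 − a) = 1/363528;  first 5 digits = (1, 0, 0, 4, 16)

v_19(a) = 3 ≥ 1, so the series converges in ℤ_19 to 1/(1 − a) = 1/(1 − (-363527)) = 1/363528. Expand this rational in ℤ_19: compute digits iteratively via d_i = x_i mod 19, x_{i+1} = (x_i − d_i)/19. The first 5 digits are (1, 0, 0, 4, 16).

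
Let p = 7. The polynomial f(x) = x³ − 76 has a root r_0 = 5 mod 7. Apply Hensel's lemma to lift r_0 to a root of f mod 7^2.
r_1 = 5 (mod 49)

Hensel: r_{i+1} = r_i − f(r_i)/f′(r_i) mod 7^{i+2}, where f′(x) = 3x². Iterate:
  r_0 = 5 (mod 7)
  r_1 = 5 (mod 49)
Final: r = 5 with f(r) ≡ 0 mod 7^2.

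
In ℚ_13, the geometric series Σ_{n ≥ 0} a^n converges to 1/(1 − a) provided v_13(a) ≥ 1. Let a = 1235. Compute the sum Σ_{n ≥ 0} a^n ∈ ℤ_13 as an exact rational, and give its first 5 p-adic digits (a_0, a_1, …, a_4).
Σ a^n = 1/(1 − a) = -1/1234;  first 5 digits = (1, 4, 10, 4, 0)

v_13(a) = 1 ≥ 1, so the series converges in ℤ_13 to 1/(1 − a) = 1/(1 − 1235) = -1/1234. Expand this rational in ℤ_13: compute digits iteratively via d_i = x_i mod 13, x_{i+1} = (x_i − d_i)/13. The first 5 digits are (1, 4, 10, 4, 0).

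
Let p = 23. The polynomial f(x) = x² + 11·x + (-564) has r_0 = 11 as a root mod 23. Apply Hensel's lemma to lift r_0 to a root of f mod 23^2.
r_1 = 149 (mod 529)

Hensel: r_{i+1} = r_i − f(r_i)·(f′(r_i))^{-1} mod 23^{i+2}, f′(x) = 2x + 11. Iterate:
  r_0 = 11 (mod 23)
  r_1 = 149 (mod 529)
Final: r = 149 satisfies f(r) ≡ 0 mod 23^2.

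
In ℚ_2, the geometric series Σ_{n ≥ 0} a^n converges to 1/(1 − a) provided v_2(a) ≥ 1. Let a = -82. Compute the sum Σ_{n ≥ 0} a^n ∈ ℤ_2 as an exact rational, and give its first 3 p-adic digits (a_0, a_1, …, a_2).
Σ a^n = 1/(1 − a) = 1/83;  first 3 digits = (1, 1, 0)

v_2(a) = 1 ≥ 1, so the series converges in ℤ_2 to 1/(1 − a) = 1/(1 − (-82)) = 1/83. Expand this rational in ℤ_2: compute digits iteratively via d_i = x_i mod 2, x_{i+1} = (x_i − d_i)/2. The first 3 digits are (1, 1, 0).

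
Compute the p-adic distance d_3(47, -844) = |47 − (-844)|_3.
d_3(47, -844) = 1/81

Step 1 — x − y = 47 − (-844) = 891. Step 2 — v_3(891) = 4 (factor: 891 = (3^4 · 11); the sign does not affect v_p). Step 3 — |x − y|_3 = 3^{-4} = 1/81.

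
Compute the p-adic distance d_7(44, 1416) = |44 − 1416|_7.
d_7(44, 1416) = 1/343

Step 1 — x − y = 44 − 1416 = -1372. Step 2 — v_7(-1372) = 3 (factor: -1372 = −(7^3 · 4); the sign does not affect v_p). Step 3 — |x − y|_7 = 7^{-3} = 1/343.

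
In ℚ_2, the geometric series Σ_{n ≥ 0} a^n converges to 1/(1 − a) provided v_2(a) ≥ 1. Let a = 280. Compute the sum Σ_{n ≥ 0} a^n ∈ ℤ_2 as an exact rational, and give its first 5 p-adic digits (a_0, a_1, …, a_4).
Σ a^n = 1/(1 − a) = -1/279;  first 5 digits = (1, 0, 0, 1, 1)

v_2(a) = 3 ≥ 1, so the series converges in ℤ_2 to 1/(1 − a) = 1/(1 − 280) = -1/279. Expand this rational in ℤ_2: compute digits iteratively via d_i = x_i mod 2, x_{i+1} = (x_i − d_i)/2. The first 5 digits are (1, 0, 0, 1, 1).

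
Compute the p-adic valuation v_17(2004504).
v_17(2004504) = 4

v_17(n) is the largest exponent k such that 17^k divides n. Factor out: 2004504 = 17^4 · 24. (Sign doesn't affect v_p.) So v_17(2004504) = 4.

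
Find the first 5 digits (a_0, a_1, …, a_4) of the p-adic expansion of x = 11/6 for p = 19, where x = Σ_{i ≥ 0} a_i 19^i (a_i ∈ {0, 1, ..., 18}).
(a_0, …, a_4) = (5, 3, 3, 3, 3)

v_19(11/6) = 0 (numerator and denominator both coprime to 19), so x ∈ ℤ_19^×. Compute digits iteratively via a_i = x_i mod 19, x_{i+1} = (x_i − a_i)/19, with x_0 = x:
  x_0 = 11/6;  a_0 = 5;  x_1 = (x_0 − 5)/19 = -1/6
  x_1 = -1/6;  a_1 = 3;  x_2 = (x_1 − 3)/19 = -1/6
  x_2 = -1/6;  a_2 = 3;  x_3 = (x_2 − 3)/19 = -1/6
  x_3 = -1/6;  a_3 = 3;  x_4 = (x_3 − 3)/19 = -1/6
  x_4 = -1/6;  a_4 = 3;  x_5 = (x_4 − 3)/19 = -1/6
Digits: (5, 3, 3, 3, 3).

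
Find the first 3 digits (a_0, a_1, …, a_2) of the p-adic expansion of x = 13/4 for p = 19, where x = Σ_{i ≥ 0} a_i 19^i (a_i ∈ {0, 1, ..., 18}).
(a_0, …, a_2) = (8, 14, 4)

v_19(13/4) = 0 (numerator and denominator both coprime to 19), so x ∈ ℤ_19^×. Compute digits iteratively via a_i = x_i mod 19, x_{i+1} = (x_i − a_i)/19, with x_0 = x:
  x_0 = 13/4;  a_0 = 8;  x_1 = (x_0 − 8)/19 = -1/4
  x_1 = -1/4;  a_1 = 14;  x_2 = (x_1 − 14)/19 = -3/4
  x_2 = -3/4;  a_2 = 4;  x_3 = (x_2 − 4)/19 = -1/4
Digits: (8, 14, 4).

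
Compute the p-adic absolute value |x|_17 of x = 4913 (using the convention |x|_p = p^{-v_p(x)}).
|4913|_17 = 1/4913

Step 1 — compute v_17(x) by factoring powers of 17 out of the numerator and denominator: v_17(4913) = 3. Step 2 — apply |x|_p = p^{-v_p(x)} = 17^{-3} = 1/4913.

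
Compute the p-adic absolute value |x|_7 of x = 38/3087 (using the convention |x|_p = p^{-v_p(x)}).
|38/3087|_7 = 343

Step 1 — compute v_7(x) by factoring powers of 7 out of the numerator and denominator: v_7(38/3087) = -3. Step 2 — apply |x|_p = p^{-v_p(x)} = 7^{3} = 343.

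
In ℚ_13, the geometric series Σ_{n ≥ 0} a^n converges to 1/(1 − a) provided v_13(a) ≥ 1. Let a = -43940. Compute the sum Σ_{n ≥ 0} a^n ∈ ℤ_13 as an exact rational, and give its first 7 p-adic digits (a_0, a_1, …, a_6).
Σ a^n = 1/(1 − a) = 1/43941;  first 7 digits = (1, 0, 0, 6, 11, 12, 9)

v_13(a) = 3 ≥ 1, so the series converges in ℤ_13 to 1/(1 − a) = 1/(1 − (-43940)) = 1/43941. Expand this rational in ℤ_13: compute digits iteratively via d_i = x_i mod 13, x_{i+1} = (x_i − d_i)/13. The first 7 digits are (1, 0, 0, 6, 11, 12, 9).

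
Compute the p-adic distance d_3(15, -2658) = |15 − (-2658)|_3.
d_3(15, -2658) = 1/243

Step 1 — x − y = 15 − (-2658) = 2673. Step 2 — v_3(2673) = 5 (factor: 2673 = (3^5 · 11); the sign does not affect v_p). Step 3 — |x − y|_3 = 3^{-5} = 1/243.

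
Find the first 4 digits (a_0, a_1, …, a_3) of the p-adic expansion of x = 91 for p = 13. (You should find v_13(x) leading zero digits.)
(a_0, …, a_3) = (0, 7, 0, 0)

v_13(91) = 1, so a_0 = ... = a_0 = 0. Factor out: x = 13^1 · u with u = 7 a unit in ℤ_13. Expand u iteratively via a_{v+i} = u_i mod 13, u_{i+1} = (u_i − a_{v+i})/13:
  u_0 = 7;  a_1 = 7;  u_1 = (u_0 − 7)/13 = 0
  u_1 = 0;  a_2 = 0;  u_2 = (u_1 − 0)/13 = 0
  u_2 = 0;  a_3 = 0;  u_3 = (u_2 − 0)/13 = 0
Digits: (0, 7, 0, 0).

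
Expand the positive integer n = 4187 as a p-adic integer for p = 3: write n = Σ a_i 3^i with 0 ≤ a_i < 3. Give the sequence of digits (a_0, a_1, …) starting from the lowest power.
(a_0, a_1, …) = (2, 0, 0, 2, 0, 2, 2, 1)

Repeated division by 3 gives the digits low-to-high: 4187 = 2 + 2·3^3 + 2·3^5 + 2·3^6 + 1·3^7. Digit sequence: (2, 0, 0, 2, 0, 2, 2, 1).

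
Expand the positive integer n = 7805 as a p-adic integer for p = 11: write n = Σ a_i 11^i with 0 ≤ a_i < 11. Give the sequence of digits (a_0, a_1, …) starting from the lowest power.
(a_0, a_1, …) = (6, 5, 9, 5)

Repeated division by 11 gives the digits low-to-high: 7805 = 6 + 5·11^1 + 9·11^2 + 5·11^3. Digit sequence: (6, 5, 9, 5).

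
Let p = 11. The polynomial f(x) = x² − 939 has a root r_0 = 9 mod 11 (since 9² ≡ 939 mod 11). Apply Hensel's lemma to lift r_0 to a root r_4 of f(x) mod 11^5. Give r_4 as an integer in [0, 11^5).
r_4 = 125332 (mod 161051)

Hensel's recurrence: r_{i+1} = r_i − f(r_i)·(f′(r_i))^{-1} mod 11^{i+2}, with f′(x) = 2x. Iterate:
  r_0 = 9 (mod 11)
  r_1 = 97 (mod 121)
  r_2 = 218 (mod 1331)
  r_3 = 8204 (mod 14641)
  r_4 = 125332 (mod 161051)
Final: r_4 = 125332, and one checks f(r_4) ≡ 0 mod 11^5.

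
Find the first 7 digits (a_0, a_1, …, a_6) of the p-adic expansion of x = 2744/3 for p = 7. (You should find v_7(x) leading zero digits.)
(a_0, …, a_6) = (0, 0, 0, 5, 2, 2, 2)

v_7(2744/3) = 3, so a_0 = ... = a_2 = 0. Factor out: x = 7^3 · u with u = 8/3 a unit in ℤ_7. Expand u iteratively via a_{v+i} = u_i mod 7, u_{i+1} = (u_i − a_{v+i})/7:
  u_0 = 8/3;  a_3 = 5;  u_1 = (u_0 − 5)/7 = -1/3
  u_1 = -1/3;  a_4 = 2;  u_2 = (u_1 − 2)/7 = -1/3
  u_2 = -1/3;  a_5 = 2;  u_3 = (u_2 − 2)/7 = -1/3
  u_3 = -1/3;  a_6 = 2;  u_4 = (u_3 − 2)/7 = -1/3
Digits: (0, 0, 0, 5, 2, 2, 2).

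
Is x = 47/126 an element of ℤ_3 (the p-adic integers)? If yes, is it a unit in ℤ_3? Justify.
x ∉ ℤ_3 (v_3(x) = -2 < 0)

ℤ_3 = {x ∈ ℚ_3 : v_3(x) ≥ 0} and ℤ_3^× = {x ∈ ℤ_3 : v_3(x) = 0}. Here v_3(47/126) = v_3(num) − v_3(den) = -2; compare against these criteria.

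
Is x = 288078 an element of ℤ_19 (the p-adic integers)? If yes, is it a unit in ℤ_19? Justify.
x ∈ ℤ_19 but not a unit; v_19(x) = 3 > 0

ℤ_19 = {x ∈ ℚ_19 : v_19(x) ≥ 0} and ℤ_19^× = {x ∈ ℤ_19 : v_19(x) = 0}. Here v_19(288078) = v_19(num) − v_19(den) = 3; compare against these criteria.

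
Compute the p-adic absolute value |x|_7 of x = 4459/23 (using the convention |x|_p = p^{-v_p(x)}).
|4459/23|_7 = 1/343

Step 1 — compute v_7(x) by factoring powers of 7 out of the numerator and denominator: v_7(4459/23) = 3. Step 2 — apply |x|_p = p^{-v_p(x)} = 7^{-3} = 1/343.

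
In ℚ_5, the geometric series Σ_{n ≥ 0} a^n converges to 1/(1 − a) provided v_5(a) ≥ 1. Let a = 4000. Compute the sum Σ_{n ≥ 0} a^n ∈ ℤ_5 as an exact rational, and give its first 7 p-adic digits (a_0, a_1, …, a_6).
Σ a^n = 1/(1 − a) = -1/3999;  first 7 digits = (1, 0, 0, 2, 1, 1, 4)

v_5(a) = 3 ≥ 1, so the series converges in ℤ_5 to 1/(1 − a) = 1/(1 − 4000) = -1/3999. Expand this rational in ℤ_5: compute digits iteratively via d_i = x_i mod 5, x_{i+1} = (x_i − d_i)/5. The first 7 digits are (1, 0, 0, 2, 1, 1, 4).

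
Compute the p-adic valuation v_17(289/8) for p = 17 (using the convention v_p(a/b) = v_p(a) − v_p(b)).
v_17(289/8) = 2

Factor powers of 17 from the numerator and denominator of the reduced fraction: 289 = 17^2 · 1 and 8 = 17^0 · 8. Apply v_p(a/b) = v_p(a) − v_p(b): v_17(289/8) = 2 − 0 = 2.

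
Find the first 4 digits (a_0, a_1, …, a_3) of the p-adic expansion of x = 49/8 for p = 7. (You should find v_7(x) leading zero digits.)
(a_0, …, a_3) = (0, 0, 1, 6)

v_7(49/8) = 2, so a_0 = ... = a_1 = 0. Factor out: x = 7^2 · u with u = 1/8 a unit in ℤ_7. Expand u iteratively via a_{v+i} = u_i mod 7, u_{i+1} = (u_i − a_{v+i})/7:
  u_0 = 1/8;  a_2 = 1;  u_1 = (u_0 − 1)/7 = -1/8
  u_1 = -1/8;  a_3 = 6;  u_2 = (u_1 − 6)/7 = -7/8
Digits: (0, 0, 1, 6).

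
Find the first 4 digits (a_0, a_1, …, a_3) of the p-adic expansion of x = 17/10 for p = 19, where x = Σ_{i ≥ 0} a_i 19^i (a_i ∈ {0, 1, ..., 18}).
(a_0, …, a_3) = (15, 5, 13, 5)

v_19(17/10) = 0 (numerator and denominator both coprime to 19), so x ∈ ℤ_19^×. Compute digits iteratively via a_i = x_i mod 19, x_{i+1} = (x_i − a_i)/19, with x_0 = x:
  x_0 = 17/10;  a_0 = 15;  x_1 = (x_0 − 15)/19 = -7/10
  x_1 = -7/10;  a_1 = 5;  x_2 = (x_1 − 5)/19 = -3/10
  x_2 = -3/10;  a_2 = 13;  x_3 = (x_2 − 13)/19 = -7/10
  x_3 = -7/10;  a_3 = 5;  x_4 = (x_3 − 5)/19 = -3/10
Digits: (15, 5, 13, 5).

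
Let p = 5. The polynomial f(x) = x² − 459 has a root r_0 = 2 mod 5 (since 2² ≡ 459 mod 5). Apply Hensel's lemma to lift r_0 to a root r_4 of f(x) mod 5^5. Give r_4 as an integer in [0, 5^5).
r_4 = 2422 (mod 3125)

Hensel's recurrence: r_{i+1} = r_i − f(r_i)·(f′(r_i))^{-1} mod 5^{i+2}, with f′(x) = 2x. Iterate:
  r_0 = 2 (mod 5)
  r_1 = 22 (mod 25)
  r_2 = 47 (mod 125)
  r_3 = 547 (mod 625)
  r_4 = 2422 (mod 3125)
Final: r_4 = 2422, and one checks f(r_4) ≡ 0 mod 5^5.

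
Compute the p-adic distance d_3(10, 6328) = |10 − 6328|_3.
d_3(10, 6328) = 1/243

Step 1 — x − y = 10 − 6328 = -6318. Step 2 — v_3(-6318) = 5 (factor: -6318 = −(3^5 · 26); the sign does not affect v_p). Step 3 — |x − y|_3 = 3^{-5} = 1/243.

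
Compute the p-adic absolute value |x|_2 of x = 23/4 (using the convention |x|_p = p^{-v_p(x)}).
|23/4|_2 = 4

Step 1 — compute v_2(x) by factoring powers of 2 out of the numerator and denominator: v_2(23/4) = -2. Step 2 — apply |x|_p = p^{-v_p(x)} = 2^{2} = 4.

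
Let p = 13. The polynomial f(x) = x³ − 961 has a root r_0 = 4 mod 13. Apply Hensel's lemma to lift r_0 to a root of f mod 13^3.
r_2 = 667 (mod 2197)

Hensel: r_{i+1} = r_i − f(r_i)/f′(r_i) mod 13^{i+2}, where f′(x) = 3x². Iterate:
  r_0 = 4 (mod 13)
  r_1 = 160 (mod 169)
  r_2 = 667 (mod 2197)
Final: r = 667 with f(r) ≡ 0 mod 13^3.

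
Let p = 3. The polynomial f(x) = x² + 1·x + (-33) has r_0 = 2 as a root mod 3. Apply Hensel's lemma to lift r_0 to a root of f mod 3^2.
r_1 = 2 (mod 9)

Hensel: r_{i+1} = r_i − f(r_i)·(f′(r_i))^{-1} mod 3^{i+2}, f′(x) = 2x + 1. Iterate:
  r_0 = 2 (mod 3)
  r_1 = 2 (mod 9)
Final: r = 2 satisfies f(r) ≡ 0 mod 3^2.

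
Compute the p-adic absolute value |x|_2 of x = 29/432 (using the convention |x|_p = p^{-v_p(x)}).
|29/432|_2 = 16

Step 1 — compute v_2(x) by factoring powers of 2 out of the numerator and denominator: v_2(29/432) = -4. Step 2 — apply |x|_p = p^{-v_p(x)} = 2^{4} = 16.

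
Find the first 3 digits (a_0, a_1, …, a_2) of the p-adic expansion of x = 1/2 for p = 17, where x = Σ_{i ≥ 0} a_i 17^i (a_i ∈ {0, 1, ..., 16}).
(a_0, …, a_2) = (9, 8, 8)

v_17(1/2) = 0 (numerator and denominator both coprime to 17), so x ∈ ℤ_17^×. Compute digits iteratively via a_i = x_i mod 17, x_{i+1} = (x_i − a_i)/17, with x_0 = x:
  x_0 = 1/2;  a_0 = 9;  x_1 = (x_0 − 9)/17 = -1/2
  x_1 = -1/2;  a_1 = 8;  x_2 = (x_1 − 8)/17 = -1/2
  x_2 = -1/2;  a_2 = 8;  x_3 = (x_2 − 8)/17 = -1/2
Digits: (9, 8, 8).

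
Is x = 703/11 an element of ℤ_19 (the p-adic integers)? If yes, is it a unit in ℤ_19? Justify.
x ∈ ℤ_19 but not a unit; v_19(x) = 1 > 0

ℤ_19 = {x ∈ ℚ_19 : v_19(x) ≥ 0} and ℤ_19^× = {x ∈ ℤ_19 : v_19(x) = 0}. Here v_19(703/11) = v_19(num) − v_19(den) = 1; compare against these criteria.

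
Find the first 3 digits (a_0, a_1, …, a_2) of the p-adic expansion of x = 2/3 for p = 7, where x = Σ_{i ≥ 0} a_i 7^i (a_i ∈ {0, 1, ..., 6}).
(a_0, …, a_2) = (3, 2, 2)

v_7(2/3) = 0 (numerator and denominator both coprime to 7), so x ∈ ℤ_7^×. Compute digits iteratively via a_i = x_i mod 7, x_{i+1} = (x_i − a_i)/7, with x_0 = x:
  x_0 = 2/3;  a_0 = 3;  x_1 = (x_0 − 3)/7 = -1/3
  x_1 = -1/3;  a_1 = 2;  x_2 = (x_1 − 2)/7 = -1/3
  x_2 = -1/3;  a_2 = 2;  x_3 = (x_2 − 2)/7 = -1/3
Digits: (3, 2, 2).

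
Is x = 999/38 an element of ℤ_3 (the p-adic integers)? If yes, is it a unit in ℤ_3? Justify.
x ∈ ℤ_3 but not a unit; v_3(x) = 3 > 0

ℤ_3 = {x ∈ ℚ_3 : v_3(x) ≥ 0} and ℤ_3^× = {x ∈ ℤ_3 : v_3(x) = 0}. Here v_3(999/38) = v_3(num) − v_3(den) = 3; compare against these criteria.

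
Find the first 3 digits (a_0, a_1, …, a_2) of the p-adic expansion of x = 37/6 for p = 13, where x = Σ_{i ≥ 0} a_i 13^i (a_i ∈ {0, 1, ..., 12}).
(a_0, …, a_2) = (4, 11, 10)

v_13(37/6) = 0 (numerator and denominator both coprime to 13), so x ∈ ℤ_13^×. Compute digits iteratively via a_i = x_i mod 13, x_{i+1} = (x_i − a_i)/13, with x_0 = x:
  x_0 = 37/6;  a_0 = 4;  x_1 = (x_0 − 4)/13 = 1/6
  x_1 = 1/6;  a_1 = 11;  x_2 = (x_1 − 11)/13 = -5/6
  x_2 = -5/6;  a_2 = 10;  x_3 = (x_2 − 10)/13 = -5/6
Digits: (4, 11, 10).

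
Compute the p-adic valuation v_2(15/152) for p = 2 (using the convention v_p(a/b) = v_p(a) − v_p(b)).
v_2(15/152) = -3

Factor powers of 2 from the numerator and denominator of the reduced fraction: 15 = 2^0 · 15 and 152 = 2^3 · 19. Apply v_p(a/b) = v_p(a) − v_p(b): v_2(15/152) = 0 − 3 = -3.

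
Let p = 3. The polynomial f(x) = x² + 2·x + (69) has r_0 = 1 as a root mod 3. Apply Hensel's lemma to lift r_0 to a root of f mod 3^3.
r_2 = 10 (mod 27)

Hensel: r_{i+1} = r_i − f(r_i)·(f′(r_i))^{-1} mod 3^{i+2}, f′(x) = 2x + 2. Iterate:
  r_0 = 1 (mod 3)
  r_1 = 1 (mod 9)
  r_2 = 10 (mod 27)
Final: r = 10 satisfies f(r) ≡ 0 mod 3^3.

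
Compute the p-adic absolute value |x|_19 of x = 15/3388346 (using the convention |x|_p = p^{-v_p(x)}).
|15/3388346|_19 = 130321

Step 1 — compute v_19(x) by factoring powers of 19 out of the numerator and denominator: v_19(15/3388346) = -4. Step 2 — apply |x|_p = p^{-v_p(x)} = 19^{4} = 130321.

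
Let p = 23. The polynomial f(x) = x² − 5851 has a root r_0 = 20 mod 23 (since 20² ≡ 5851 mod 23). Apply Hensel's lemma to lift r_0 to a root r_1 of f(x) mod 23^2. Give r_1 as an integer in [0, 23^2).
r_1 = 434 (mod 529)

Hensel's recurrence: r_{i+1} = r_i − f(r_i)·(f′(r_i))^{-1} mod 23^{i+2}, with f′(x) = 2x. Iterate:
  r_0 = 20 (mod 23)
  r_1 = 434 (mod 529)
Final: r_1 = 434, and one checks f(r_1) ≡ 0 mod 23^2.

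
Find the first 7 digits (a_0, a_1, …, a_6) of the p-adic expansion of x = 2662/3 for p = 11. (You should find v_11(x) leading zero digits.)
(a_0, …, a_6) = (0, 0, 0, 8, 3, 7, 3)

v_11(2662/3) = 3, so a_0 = ... = a_2 = 0. Factor out: x = 11^3 · u with u = 2/3 a unit in ℤ_11. Expand u iteratively via a_{v+i} = u_i mod 11, u_{i+1} = (u_i − a_{v+i})/11:
  u_0 = 2/3;  a_3 = 8;  u_1 = (u_0 − 8)/11 = -2/3
  u_1 = -2/3;  a_4 = 3;  u_2 = (u_1 − 3)/11 = -1/3
  u_2 = -1/3;  a_5 = 7;  u_3 = (u_2 − 7)/11 = -2/3
  u_3 = -2/3;  a_6 = 3;  u_4 = (u_3 − 3)/11 = -1/3
Digits: (0, 0, 0, 8, 3, 7, 3).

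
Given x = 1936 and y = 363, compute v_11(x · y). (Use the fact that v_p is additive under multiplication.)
v_11(702768) = 4

v_p(x) = 2 (factor: 1936 = 11^2 · 16); v_p(y) = 2 (factor: 363 = 11^2 · 3). Additivity: v_p(xy) = v_p(x) + v_p(y) = 2 + 2 = 4. (Direct check: xy = 702768 = 11^4 · (48).)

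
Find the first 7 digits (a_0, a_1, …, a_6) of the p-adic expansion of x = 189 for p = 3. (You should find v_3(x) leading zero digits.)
(a_0, …, a_6) = (0, 0, 0, 1, 2, 0, 0)

v_3(189) = 3, so a_0 = ... = a_2 = 0. Factor out: x = 3^3 · u with u = 7 a unit in ℤ_3. Expand u iteratively via a_{v+i} = u_i mod 3, u_{i+1} = (u_i − a_{v+i})/3:
  u_0 = 7;  a_3 = 1;  u_1 = (u_0 − 1)/3 = 2
  u_1 = 2;  a_4 = 2;  u_2 = (u_1 − 2)/3 = 0
  u_2 = 0;  a_5 = 0;  u_3 = (u_2 − 0)/3 = 0
  u_3 = 0;  a_6 = 0;  u_4 = (u_3 − 0)/3 = 0
Digits: (0, 0, 0, 1, 2, 0, 0).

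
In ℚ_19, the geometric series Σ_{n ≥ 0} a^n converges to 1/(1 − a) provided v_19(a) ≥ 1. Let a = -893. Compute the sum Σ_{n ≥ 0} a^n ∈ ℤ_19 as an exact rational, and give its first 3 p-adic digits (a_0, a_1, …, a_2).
Σ a^n = 1/(1 − a) = 1/894;  first 3 digits = (1, 10, 2)

v_19(a) = 1 ≥ 1, so the series converges in ℤ_19 to 1/(1 − a) = 1/(1 − (-893)) = 1/894. Expand this rational in ℤ_19: compute digits iteratively via d_i = x_i mod 19, x_{i+1} = (x_i − d_i)/19. The first 3 digits are (1, 10, 2).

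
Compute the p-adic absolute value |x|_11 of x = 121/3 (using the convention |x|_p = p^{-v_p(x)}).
|121/3|_11 = 1/121

Step 1 — compute v_11(x) by factoring powers of 11 out of the numerator and denominator: v_11(121/3) = 2. Step 2 — apply |x|_p = p^{-v_p(x)} = 11^{-2} = 1/121.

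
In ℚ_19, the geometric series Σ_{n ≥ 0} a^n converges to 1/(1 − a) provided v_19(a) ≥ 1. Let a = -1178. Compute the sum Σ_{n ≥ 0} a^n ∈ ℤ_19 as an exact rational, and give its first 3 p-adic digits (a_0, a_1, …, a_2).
Σ a^n = 1/(1 − a) = 1/1179;  first 3 digits = (1, 14, 2)

v_19(a) = 1 ≥ 1, so the series converges in ℤ_19 to 1/(1 − a) = 1/(1 − (-1178)) = 1/1179. Expand this rational in ℤ_19: compute digits iteratively via d_i = x_i mod 19, x_{i+1} = (x_i − d_i)/19. The first 3 digits are (1, 14, 2).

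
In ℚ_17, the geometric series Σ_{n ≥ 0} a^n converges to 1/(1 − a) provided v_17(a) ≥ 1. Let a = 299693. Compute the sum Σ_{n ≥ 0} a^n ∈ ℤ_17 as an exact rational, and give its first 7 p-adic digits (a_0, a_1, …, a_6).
Σ a^n = 1/(1 − a) = -1/299692;  first 7 digits = (1, 0, 0, 10, 3, 0, 15)

v_17(a) = 3 ≥ 1, so the series converges in ℤ_17 to 1/(1 − a) = 1/(1 − 299693) = -1/299692. Expand this rational in ℤ_17: compute digits iteratively via d_i = x_i mod 17, x_{i+1} = (x_i − d_i)/17. The first 7 digits are (1, 0, 0, 10, 3, 0, 15).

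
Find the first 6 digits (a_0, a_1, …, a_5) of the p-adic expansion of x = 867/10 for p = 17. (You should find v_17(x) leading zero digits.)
(a_0, …, a_5) = (0, 0, 2, 5, 15, 11)

v_17(867/10) = 2, so a_0 = ... = a_1 = 0. Factor out: x = 17^2 · u with u = 3/10 a unit in ℤ_17. Expand u iteratively via a_{v+i} = u_i mod 17, u_{i+1} = (u_i − a_{v+i})/17:
  u_0 = 3/10;  a_2 = 2;  u_1 = (u_0 − 2)/17 = -1/10
  u_1 = -1/10;  a_3 = 5;  u_2 = (u_1 − 5)/17 = -3/10
  u_2 = -3/10;  a_4 = 15;  u_3 = (u_2 − 15)/17 = -9/10
  u_3 = -9/10;  a_5 = 11;  u_4 = (u_3 − 11)/17 = -7/10
Digits: (0, 0, 2, 5, 15, 11).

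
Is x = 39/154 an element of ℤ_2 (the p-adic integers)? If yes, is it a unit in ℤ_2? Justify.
x ∉ ℤ_2 (v_2(x) = -1 < 0)

ℤ_2 = {x ∈ ℚ_2 : v_2(x) ≥ 0} and ℤ_2^× = {x ∈ ℤ_2 : v_2(x) = 0}. Here v_2(39/154) = v_2(num) − v_2(den) = -1; compare against these criteria.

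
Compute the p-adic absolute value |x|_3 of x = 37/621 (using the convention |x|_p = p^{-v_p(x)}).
|37/621|_3 = 27

Step 1 — compute v_3(x) by factoring powers of 3 out of the numerator and denominator: v_3(37/621) = -3. Step 2 — apply |x|_p = p^{-v_p(x)} = 3^{3} = 27.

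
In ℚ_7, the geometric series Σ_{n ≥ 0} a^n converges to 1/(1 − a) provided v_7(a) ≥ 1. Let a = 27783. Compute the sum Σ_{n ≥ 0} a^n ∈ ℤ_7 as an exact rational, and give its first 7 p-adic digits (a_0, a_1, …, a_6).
Σ a^n = 1/(1 − a) = -1/27782;  first 7 digits = (1, 0, 0, 4, 4, 1, 2)

v_7(a) = 3 ≥ 1, so the series converges in ℤ_7 to 1/(1 − a) = 1/(1 − 27783) = -1/27782. Expand this rational in ℤ_7: compute digits iteratively via d_i = x_i mod 7, x_{i+1} = (x_i − d_i)/7. The first 7 digits are (1, 0, 0, 4, 4, 1, 2).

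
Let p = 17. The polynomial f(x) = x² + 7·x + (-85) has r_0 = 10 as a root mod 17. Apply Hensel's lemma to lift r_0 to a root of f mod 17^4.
r_3 = 22977 (mod 83521)

Hensel: r_{i+1} = r_i − f(r_i)·(f′(r_i))^{-1} mod 17^{i+2}, f′(x) = 2x + 7. Iterate:
  r_0 = 10 (mod 17)
  r_1 = 146 (mod 289)
  r_2 = 3325 (mod 4913)
  r_3 = 22977 (mod 83521)
Final: r = 22977 satisfies f(r) ≡ 0 mod 17^4.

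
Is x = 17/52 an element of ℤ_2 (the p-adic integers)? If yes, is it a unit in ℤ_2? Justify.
x ∉ ℤ_2 (v_2(x) = -2 < 0)

ℤ_2 = {x ∈ ℚ_2 : v_2(x) ≥ 0} and ℤ_2^× = {x ∈ ℤ_2 : v_2(x) = 0}. Here v_2(17/52) = v_2(num) − v_2(den) = -2; compare against these criteria.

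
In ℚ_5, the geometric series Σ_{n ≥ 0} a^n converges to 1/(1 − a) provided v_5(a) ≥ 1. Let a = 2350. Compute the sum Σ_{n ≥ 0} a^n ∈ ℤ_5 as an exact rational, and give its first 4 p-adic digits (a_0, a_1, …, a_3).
Σ a^n = 1/(1 − a) = -1/2349;  first 4 digits = (1, 0, 4, 3)

v_5(a) = 2 ≥ 1, so the series converges in ℤ_5 to 1/(1 − a) = 1/(1 − 2350) = -1/2349. Expand this rational in ℤ_5: compute digits iteratively via d_i = x_i mod 5, x_{i+1} = (x_i − d_i)/5. The first 4 digits are (1, 0, 4, 3).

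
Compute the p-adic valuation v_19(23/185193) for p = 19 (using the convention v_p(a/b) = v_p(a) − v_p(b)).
v_19(23/185193) = -3

Factor powers of 19 from the numerator and denominator of the reduced fraction: 23 = 19^0 · 23 and 185193 = 19^3 · 27. Apply v_p(a/b) = v_p(a) − v_p(b): v_19(23/185193) = 0 − 3 = -3.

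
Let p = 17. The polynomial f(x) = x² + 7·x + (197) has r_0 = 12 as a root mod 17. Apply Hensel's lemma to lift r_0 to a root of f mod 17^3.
r_2 = 3718 (mod 4913)

Hensel: r_{i+1} = r_i − f(r_i)·(f′(r_i))^{-1} mod 17^{i+2}, f′(x) = 2x + 7. Iterate:
  r_0 = 12 (mod 17)
  r_1 = 250 (mod 289)
  r_2 = 3718 (mod 4913)
Final: r = 3718 satisfies f(r) ≡ 0 mod 17^3.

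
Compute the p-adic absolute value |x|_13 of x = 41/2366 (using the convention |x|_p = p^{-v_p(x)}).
|41/2366|_13 = 169

Step 1 — compute v_13(x) by factoring powers of 13 out of the numerator and denominator: v_13(41/2366) = -2. Step 2 — apply |x|_p = p^{-v_p(x)} = 13^{2} = 169.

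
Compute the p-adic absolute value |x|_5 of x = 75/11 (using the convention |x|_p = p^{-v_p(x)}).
|75/11|_5 = 1/25

Step 1 — compute v_5(x) by factoring powers of 5 out of the numerator and denominator: v_5(75/11) = 2. Step 2 — apply |x|_p = p^{-v_p(x)} = 5^{-2} = 1/25.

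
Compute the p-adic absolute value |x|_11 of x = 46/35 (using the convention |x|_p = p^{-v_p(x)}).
|46/35|_11 = 1

Step 1 — compute v_11(x) by factoring powers of 11 out of the numerator and denominator: v_11(46/35) = 0. Step 2 — apply |x|_p = p^{-v_p(x)} = 11^{0} = 1.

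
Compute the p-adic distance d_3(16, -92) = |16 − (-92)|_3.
d_3(16, -92) = 1/27

Step 1 — x − y = 16 − (-92) = 108. Step 2 — v_3(108) = 3 (factor: 108 = (3^3 · 4); the sign does not affect v_p). Step 3 — |x − y|_3 = 3^{-3} = 1/27.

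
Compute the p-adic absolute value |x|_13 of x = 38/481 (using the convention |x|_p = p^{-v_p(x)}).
|38/481|_13 = 13

Step 1 — compute v_13(x) by factoring powers of 13 out of the numerator and denominator: v_13(38/481) = -1. Step 2 — apply |x|_p = p^{-v_p(x)} = 13^{1} = 13.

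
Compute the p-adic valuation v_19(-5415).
v_19(-5415) = 2

v_19(n) is the largest exponent k such that 19^k divides n. Factor out: -5415 = -19^2 · 15. (Sign doesn't affect v_p.) So v_19(-5415) = 2.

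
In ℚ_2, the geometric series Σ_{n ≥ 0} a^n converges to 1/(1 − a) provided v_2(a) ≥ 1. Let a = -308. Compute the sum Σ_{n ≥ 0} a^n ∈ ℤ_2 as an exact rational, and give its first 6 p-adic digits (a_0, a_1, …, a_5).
Σ a^n = 1/(1 − a) = 1/309;  first 6 digits = (1, 0, 1, 1, 1, 0)

v_2(a) = 2 ≥ 1, so the series converges in ℤ_2 to 1/(1 − a) = 1/(1 − (-308)) = 1/309. Expand this rational in ℤ_2: compute digits iteratively via d_i = x_i mod 2, x_{i+1} = (x_i − d_i)/2. The first 6 digits are (1, 0, 1, 1, 1, 0).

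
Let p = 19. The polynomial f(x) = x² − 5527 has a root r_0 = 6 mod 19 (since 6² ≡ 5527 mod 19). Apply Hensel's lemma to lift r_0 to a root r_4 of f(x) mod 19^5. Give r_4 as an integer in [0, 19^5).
r_4 = 945351 (mod 2476099)

Hensel's recurrence: r_{i+1} = r_i − f(r_i)·(f′(r_i))^{-1} mod 19^{i+2}, with f′(x) = 2x. Iterate:
  r_0 = 6 (mod 19)
  r_1 = 253 (mod 361)
  r_2 = 5668 (mod 6859)
  r_3 = 33104 (mod 130321)
  r_4 = 945351 (mod 2476099)
Final: r_4 = 945351, and one checks f(r_4) ≡ 0 mod 19^5.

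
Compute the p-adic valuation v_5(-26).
v_5(-26) = 0

v_5(n) is the largest exponent k such that 5^k divides n. Factor out: -26 = -5^0 · 26. (Sign doesn't affect v_p.) So v_5(-26) = 0.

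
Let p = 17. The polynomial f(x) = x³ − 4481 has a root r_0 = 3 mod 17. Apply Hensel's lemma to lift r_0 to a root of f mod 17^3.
r_2 = 3165 (mod 4913)

Hensel: r_{i+1} = r_i − f(r_i)/f′(r_i) mod 17^{i+2}, where f′(x) = 3x². Iterate:
  r_0 = 3 (mod 17)
  r_1 = 275 (mod 289)
  r_2 = 3165 (mod 4913)
Final: r = 3165 with f(r) ≡ 0 mod 17^3.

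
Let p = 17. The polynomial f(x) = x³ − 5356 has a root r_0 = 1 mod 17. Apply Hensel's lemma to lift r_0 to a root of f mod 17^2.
r_1 = 52 (mod 289)

Hensel: r_{i+1} = r_i − f(r_i)/f′(r_i) mod 17^{i+2}, where f′(x) = 3x². Iterate:
  r_0 = 1 (mod 17)
  r_1 = 52 (mod 289)
Final: r = 52 with f(r) ≡ 0 mod 17^2.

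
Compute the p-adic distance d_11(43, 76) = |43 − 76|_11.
d_11(43, 76) = 1/11

Step 1 — x − y = 43 − 76 = -33. Step 2 — v_11(-33) = 1 (factor: -33 = −(11^1 · 3); the sign does not affect v_p). Step 3 — |x − y|_11 = 11^{-1} = 1/11.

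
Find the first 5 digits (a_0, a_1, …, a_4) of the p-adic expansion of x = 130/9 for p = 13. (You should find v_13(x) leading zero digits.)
(a_0, …, a_4) = (0, 4, 7, 11, 2)

v_13(130/9) = 1, so a_0 = ... = a_0 = 0. Factor out: x = 13^1 · u with u = 10/9 a unit in ℤ_13. Expand u iteratively via a_{v+i} = u_i mod 13, u_{i+1} = (u_i − a_{v+i})/13:
  u_0 = 10/9;  a_1 = 4;  u_1 = (u_0 − 4)/13 = -2/9
  u_1 = -2/9;  a_2 = 7;  u_2 = (u_1 − 7)/13 = -5/9
  u_2 = -5/9;  a_3 = 11;  u_3 = (u_2 − 11)/13 = -8/9
  u_3 = -8/9;  a_4 = 2;  u_4 = (u_3 − 2)/13 = -2/9
Digits: (0, 4, 7, 11, 2).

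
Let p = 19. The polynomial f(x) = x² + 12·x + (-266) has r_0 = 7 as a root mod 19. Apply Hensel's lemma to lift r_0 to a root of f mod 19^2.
r_1 = 26 (mod 361)

Hensel: r_{i+1} = r_i − f(r_i)·(f′(r_i))^{-1} mod 19^{i+2}, f′(x) = 2x + 12. Iterate:
  r_0 = 7 (mod 19)
  r_1 = 26 (mod 361)
Final: r = 26 satisfies f(r) ≡ 0 mod 19^2.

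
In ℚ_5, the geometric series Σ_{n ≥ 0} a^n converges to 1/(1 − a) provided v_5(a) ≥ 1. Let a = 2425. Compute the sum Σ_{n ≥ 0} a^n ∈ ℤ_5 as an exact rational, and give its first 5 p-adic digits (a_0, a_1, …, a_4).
Σ a^n = 1/(1 − a) = -1/2424;  first 5 digits = (1, 0, 2, 4, 2)

v_5(a) = 2 ≥ 1, so the series converges in ℤ_5 to 1/(1 − a) = 1/(1 − 2425) = -1/2424. Expand this rational in ℤ_5: compute digits iteratively via d_i = x_i mod 5, x_{i+1} = (x_i − d_i)/5. The first 5 digits are (1, 0, 2, 4, 2).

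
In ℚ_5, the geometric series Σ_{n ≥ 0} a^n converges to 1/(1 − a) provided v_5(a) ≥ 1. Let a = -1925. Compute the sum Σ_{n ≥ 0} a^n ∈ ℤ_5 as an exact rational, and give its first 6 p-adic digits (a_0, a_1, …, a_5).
Σ a^n = 1/(1 − a) = 1/1926;  first 6 digits = (1, 0, 3, 4, 0, 0)

v_5(a) = 2 ≥ 1, so the series converges in ℤ_5 to 1/(1 − a) = 1/(1 − (-1925)) = 1/1926. Expand this rational in ℤ_5: compute digits iteratively via d_i = x_i mod 5, x_{i+1} = (x_i − d_i)/5. The first 6 digits are (1, 0, 3, 4, 0, 0).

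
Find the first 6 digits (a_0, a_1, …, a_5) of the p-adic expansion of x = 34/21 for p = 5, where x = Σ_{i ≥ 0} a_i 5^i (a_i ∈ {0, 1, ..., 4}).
(a_0, …, a_5) = (4, 0, 3, 2, 4, 1)

v_5(34/21) = 0 (numerator and denominator both coprime to 5), so x ∈ ℤ_5^×. Compute digits iteratively via a_i = x_i mod 5, x_{i+1} = (x_i − a_i)/5, with x_0 = x:
  x_0 = 34/21;  a_0 = 4;  x_1 = (x_0 − 4)/5 = -10/21
  x_1 = -10/21;  a_1 = 0;  x_2 = (x_1 − 0)/5 = -2/21
  x_2 = -2/21;  a_2 = 3;  x_3 = (x_2 − 3)/5 = -13/21
  x_3 = -13/21;  a_3 = 2;  x_4 = (x_3 − 2)/5 = -11/21
  x_4 = -11/21;  a_4 = 4;  x_5 = (x_4 − 4)/5 = -19/21
  x_5 = -19/21;  a_5 = 1;  x_6 = (x_5 − 1)/5 = -8/21
Digits: (4, 0, 3, 2, 4, 1).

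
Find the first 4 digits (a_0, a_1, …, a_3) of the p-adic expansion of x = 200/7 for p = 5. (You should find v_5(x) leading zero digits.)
(a_0, …, a_3) = (0, 0, 4, 3)

v_5(200/7) = 2, so a_0 = ... = a_1 = 0. Factor out: x = 5^2 · u with u = 8/7 a unit in ℤ_5. Expand u iteratively via a_{v+i} = u_i mod 5, u_{i+1} = (u_i − a_{v+i})/5:
  u_0 = 8/7;  a_2 = 4;  u_1 = (u_0 − 4)/5 = -4/7
  u_1 = -4/7;  a_3 = 3;  u_2 = (u_1 − 3)/5 = -5/7
Digits: (0, 0, 4, 3).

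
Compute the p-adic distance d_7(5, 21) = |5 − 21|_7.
d_7(5, 21) = 1

Step 1 — x − y = 5 − 21 = -16. Step 2 — v_7(-16) = 0 (factor: -16 = −(7^0 · 16); the sign does not affect v_p). Step 3 — |x − y|_7 = 7^{0} = 1.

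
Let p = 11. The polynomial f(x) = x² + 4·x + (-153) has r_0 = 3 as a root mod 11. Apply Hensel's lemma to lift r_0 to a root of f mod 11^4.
r_3 = 1202 (mod 14641)

Hensel: r_{i+1} = r_i − f(r_i)·(f′(r_i))^{-1} mod 11^{i+2}, f′(x) = 2x + 4. Iterate:
  r_0 = 3 (mod 11)
  r_1 = 113 (mod 121)
  r_2 = 1202 (mod 1331)
  r_3 = 1202 (mod 14641)
Final: r = 1202 satisfies f(r) ≡ 0 mod 11^4.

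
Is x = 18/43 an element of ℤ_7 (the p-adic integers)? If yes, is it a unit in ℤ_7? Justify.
x ∈ ℤ_7^× (unit); v_7(x) = 0

ℤ_7 = {x ∈ ℚ_7 : v_7(x) ≥ 0} and ℤ_7^× = {x ∈ ℤ_7 : v_7(x) = 0}. Here v_7(18/43) = v_7(num) − v_7(den) = 0; compare against these criteria.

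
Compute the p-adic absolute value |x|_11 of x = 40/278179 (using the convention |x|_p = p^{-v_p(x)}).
|40/278179|_11 = 14641

Step 1 — compute v_11(x) by factoring powers of 11 out of the numerator and denominator: v_11(40/278179) = -4. Step 2 — apply |x|_p = p^{-v_p(x)} = 11^{4} = 14641.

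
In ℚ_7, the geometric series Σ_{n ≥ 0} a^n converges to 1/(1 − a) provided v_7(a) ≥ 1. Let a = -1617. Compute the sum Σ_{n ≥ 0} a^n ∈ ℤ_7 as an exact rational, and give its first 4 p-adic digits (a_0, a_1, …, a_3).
Σ a^n = 1/(1 − a) = 1/1618;  first 4 digits = (1, 0, 2, 2)

v_7(a) = 2 ≥ 1, so the series converges in ℤ_7 to 1/(1 − a) = 1/(1 − (-1617)) = 1/1618. Expand this rational in ℤ_7: compute digits iteratively via d_i = x_i mod 7, x_{i+1} = (x_i − d_i)/7. The first 4 digits are (1, 0, 2, 2).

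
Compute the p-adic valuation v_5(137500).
v_5(137500) = 5

v_5(n) is the largest exponent k such that 5^k divides n. Factor out: 137500 = 5^5 · 44. (Sign doesn't affect v_p.) So v_5(137500) = 5.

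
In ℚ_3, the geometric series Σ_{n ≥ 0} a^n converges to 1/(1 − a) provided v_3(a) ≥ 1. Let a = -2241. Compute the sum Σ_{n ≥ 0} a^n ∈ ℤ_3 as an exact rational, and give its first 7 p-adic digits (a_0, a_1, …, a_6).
Σ a^n = 1/(1 − a) = 1/2242;  first 7 digits = (1, 0, 0, 1, 2, 2, 0)

v_3(a) = 3 ≥ 1, so the series converges in ℤ_3 to 1/(1 − a) = 1/(1 − (-2241)) = 1/2242. Expand this rational in ℤ_3: compute digits iteratively via d_i = x_i mod 3, x_{i+1} = (x_i − d_i)/3. The first 7 digits are (1, 0, 0, 1, 2, 2, 0).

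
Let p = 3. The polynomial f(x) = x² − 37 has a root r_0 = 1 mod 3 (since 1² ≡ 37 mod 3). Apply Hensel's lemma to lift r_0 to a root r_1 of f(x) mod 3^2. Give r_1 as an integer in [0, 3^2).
r_1 = 1 (mod 9)

Hensel's recurrence: r_{i+1} = r_i − f(r_i)·(f′(r_i))^{-1} mod 3^{i+2}, with f′(x) = 2x. Iterate:
  r_0 = 1 (mod 3)
  r_1 = 1 (mod 9)
Final: r_1 = 1, and one checks f(r_1) ≡ 0 mod 3^2.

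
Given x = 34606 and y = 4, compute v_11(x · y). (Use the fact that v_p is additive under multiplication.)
v_11(138424) = 3

v_p(x) = 3 (factor: 34606 = 11^3 · 26); v_p(y) = 0 (factor: 4 = 11^0 · 4). Additivity: v_p(xy) = v_p(x) + v_p(y) = 3 + 0 = 3. (Direct check: xy = 138424 = 11^3 · (104).)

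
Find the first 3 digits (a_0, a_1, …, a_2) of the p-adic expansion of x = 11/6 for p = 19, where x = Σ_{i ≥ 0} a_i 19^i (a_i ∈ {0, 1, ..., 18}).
(a_0, …, a_2) = (5, 3, 3)

v_19(11/6) = 0 (numerator and denominator both coprime to 19), so x ∈ ℤ_19^×. Compute digits iteratively via a_i = x_i mod 19, x_{i+1} = (x_i − a_i)/19, with x_0 = x:
  x_0 = 11/6;  a_0 = 5;  x_1 = (x_0 − 5)/19 = -1/6
  x_1 = -1/6;  a_1 = 3;  x_2 = (x_1 − 3)/19 = -1/6
  x_2 = -1/6;  a_2 = 3;  x_3 = (x_2 − 3)/19 = -1/6
Digits: (5, 3, 3).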